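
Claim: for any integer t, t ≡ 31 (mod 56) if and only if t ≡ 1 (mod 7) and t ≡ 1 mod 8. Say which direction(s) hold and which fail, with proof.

(⟹) This fails: t = 31 gives 31 ≡ 31 (mod 56) but 31 ≡ 3 (mod 7), so the conjunction on the right does not hold.

(⟸) This fails: t = 1 satisfies both congruences on the right (1 ≡ 1 mod 7 and 1 ≡ 1 mod 8) yet 1 ≡ 1 (mod 56), not 31.

Neither direction holds.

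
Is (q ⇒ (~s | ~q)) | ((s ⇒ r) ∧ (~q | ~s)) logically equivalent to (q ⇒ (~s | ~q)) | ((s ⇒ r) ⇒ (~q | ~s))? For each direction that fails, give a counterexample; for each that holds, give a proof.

[⇒] Assume the antecedent. If q is true, the antecedent forces (q = T, s = F, r = F) or (q = T, s = F, r = T), and the consequent holds there. If q is false, the consequent reduces to true regardless of the other variables. Either way the consequent holds.

[⇐] This fails. Under q = T, s = T, r = F, the left side is false but the right side is true.

Only the forward direction holds.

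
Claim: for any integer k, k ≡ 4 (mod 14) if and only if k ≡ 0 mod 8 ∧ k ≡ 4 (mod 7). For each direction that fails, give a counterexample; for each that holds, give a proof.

(⇒) fails; (⇐) holds.

(⇒) This fails: k = 18 gives 18 ≡ 4 (mod 14) but 18 ≡ 2 (mod 8), so the conjunction on the right does not hold.

(⇐) Conversely, if k ≡ 0 (mod 8) and k ≡ 4 (mod 7), then by the Chinese remainder theorem k ≡ 32 (mod 56). Since 32 ≡ 4 (mod 14) and 14 ∣ 56, we get k ≡ 4 (mod 14).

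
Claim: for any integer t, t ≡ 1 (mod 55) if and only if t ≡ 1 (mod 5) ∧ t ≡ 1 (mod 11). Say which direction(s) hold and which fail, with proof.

(⇒) Suppose t ≡ 1 (mod 55); write t = 55j + 1. Since 5 ∣ 55, reducing mod 5 gives t ≡ 1 (mod 5); since 11 ∣ 55, reducing mod 11 gives t ≡ 1 (mod 11).

(⇐) Conversely, if t ≡ 1 (mod 5) and t ≡ 1 (mod 11), then by the Chinese remainder theorem t ≡ 1 (mod 55). This is exactly t ≡ 1 (mod 55).

Both directions hold; the statement is true.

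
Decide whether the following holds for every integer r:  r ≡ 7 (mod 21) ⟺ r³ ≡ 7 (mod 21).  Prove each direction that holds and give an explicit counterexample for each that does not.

(→) Suppose r ≡ 7 (mod 21). Write r = 21j + 7. Then (21j + 7)³ = 9261j³ + 9261j² + 3087j + 343 = 21(441j³ + 441j² + 147j + 16) + 7, so r³ ≡ 7 (mod 21).

(←) Conversely, suppose r³ ≡ 7 (mod 21). The only residue r in {0, …, 20} with r³ ≡ 7 (mod 21) is r = 7, so r ≡ 7 (mod 21).

Both implications hold.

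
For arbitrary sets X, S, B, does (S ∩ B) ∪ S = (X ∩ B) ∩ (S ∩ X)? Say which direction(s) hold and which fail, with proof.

(⊆) This inclusion fails. Take X = ∅, S = {1}, B = ∅; then 1 ∈ (S ∩ B) ∪ S but 1 ∉ (X ∩ B) ∩ (S ∩ X).

(⊇) Let x ∈ (X ∩ B) ∩ (S ∩ X). Then x ∈ X ∩ S ∩ B, from which x ∈ (S ∩ B) ∪ S.

Only the reverse inclusion holds.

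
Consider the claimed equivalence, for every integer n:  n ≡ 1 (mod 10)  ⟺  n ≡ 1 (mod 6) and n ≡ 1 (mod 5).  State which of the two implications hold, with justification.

(⟹) This fails: n = 11 gives 11 ≡ 1 (mod 10) but 11 ≡ 5 (mod 6), so the conjunction on the right does not hold.

(⟸) Conversely, if n ≡ 1 (mod 6) and n ≡ 1 (mod 5), then by the Chinese remainder theorem n ≡ 1 (mod 30). Since 1 ≡ 1 (mod 10) and 10 ∣ 30, we get n ≡ 1 (mod 10).

Only the reverse direction holds.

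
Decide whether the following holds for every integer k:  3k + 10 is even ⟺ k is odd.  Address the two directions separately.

(⇒) This fails: k = 4 gives 3k + 10 = 22, which is even, but 4 is even, not odd.

(⇐) This also fails: k = 1 is odd, but 3k + 10 = 13 is odd, not even.

(⇒) fails and (⇐) fails.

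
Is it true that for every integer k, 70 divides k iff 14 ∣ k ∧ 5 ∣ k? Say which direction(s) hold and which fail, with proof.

The biconditional holds.

Converse. Suppose 14 ∣ k and 5 ∣ k. Any common multiple of 14 and 5 is a multiple of their lcm; here gcd(14, 5) = 1, so lcm(14, 5) = 14·5 = 70, so 70 ∣ k.

Forward direction. If 70 ∣ k, write k = 70q. Since 70 = 5·14, k = 14·(5q), so 14 ∣ k; and since 70 = 14·5, k = 5·(14q), so 5 ∣ k.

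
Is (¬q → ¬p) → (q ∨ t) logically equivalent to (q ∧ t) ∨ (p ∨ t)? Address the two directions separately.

(⟸) Assume the antecedent. If p is true, (¬q → ¬p) → (q ∨ t) reduces to true regardless of the other variables. If p is false, the antecedent forces (p = F, q = F, t = T) or (p = F, q = T, t = T), and (¬q → ¬p) → (q ∨ t) holds there. Either way (¬q → ¬p) → (q ∨ t) holds.

(⟹) This fails. Under p = F, q = T, t = F, the left side is true but the right side is false.

(⇒) fails; (⇐) holds.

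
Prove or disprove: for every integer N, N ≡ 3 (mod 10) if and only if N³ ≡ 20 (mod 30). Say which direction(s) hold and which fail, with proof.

Neither direction holds.

[⇒] This fails: take N = 3. Then 3 ≡ 3 (mod 10), but 3³ = 27 ≡ 27 (mod 30), not 20.

[⇐] This fails: take N = 20. Then 20³ = 8000 ≡ 20 (mod 30), yet 20 ≡ 0 (mod 10), not 3.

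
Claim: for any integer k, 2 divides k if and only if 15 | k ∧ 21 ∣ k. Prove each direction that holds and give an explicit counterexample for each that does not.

Both directions fail.

(⟹) This fails: take k = 2. Certainly 2 ∣ 2, but 15 ∤ 2.

(⟸) This fails: take k = 105. Both 15 ∣ 105 and 21 ∣ 105, yet 105 is not a multiple of 2 (since 105 = 52·2 + 1), so 2 ∤ 105.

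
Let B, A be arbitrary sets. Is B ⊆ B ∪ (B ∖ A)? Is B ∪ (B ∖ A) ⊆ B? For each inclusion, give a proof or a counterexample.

Forward inclusion. Let x ∈ B. Then either x ∈ B and x ∉ A; or x ∈ B ∩ A. In each case x ∈ B ∪ (B ∖ A), so B ⊆ B ∪ (B ∖ A).

Reverse inclusion. Let x ∈ B ∪ (B ∖ A). Then either x ∈ B and x ∉ A; or x ∈ B ∩ A. In each case x ∈ B, so B ∪ (B ∖ A) ⊆ B.

Both inclusions hold; the sets are equal.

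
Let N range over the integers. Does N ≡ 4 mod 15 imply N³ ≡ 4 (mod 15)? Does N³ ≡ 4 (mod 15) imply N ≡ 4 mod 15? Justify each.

Both directions hold; the statement is true.

Forward direction. Suppose N ≡ 4 mod 15. Write N = 15j + 4. Then (15j + 4)³ = 3375j³ + 2700j² + 720j + 64 = 15(225j³ + 180j² + 48j + 4) + 4, so N³ ≡ 4 (mod 15).

Converse. Suppose N³ ≡ 4 (mod 15). The only residue r in {0, …, 14} with r³ ≡ 4 (mod 15) is r = 4, so N ≡ 4 (mod 15).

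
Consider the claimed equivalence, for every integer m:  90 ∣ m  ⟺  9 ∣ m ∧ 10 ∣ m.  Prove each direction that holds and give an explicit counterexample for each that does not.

Both implications hold.

(⇒) If 90 ∣ m, write m = 90q. Since 90 = 10·9, m = 9·(10q), so 9 ∣ m; and since 90 = 9·10, m = 10·(9q), so 10 ∣ m.

(⇐) Suppose 9 ∣ m and 10 ∣ m. Any common multiple of 9 and 10 is a multiple of their lcm; here gcd(9, 10) = 1, so lcm(9, 10) = 9·10 = 90, so 90 ∣ m.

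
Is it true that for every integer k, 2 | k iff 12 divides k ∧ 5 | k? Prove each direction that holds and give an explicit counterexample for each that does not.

(⇒) fails; (⇐) holds.

(⇒) This fails: take k = 2. Certainly 2 ∣ 2, but 12 ∤ 2.

(⇐) Suppose 12 ∣ k and 5 ∣ k. Any common multiple of 12 and 5 is a multiple of their lcm; here gcd(12, 5) = 1, so lcm(12, 5) = 12·5 = 60, so 60 ∣ k. Since 2 ∣ 60, it follows that 2 ∣ k.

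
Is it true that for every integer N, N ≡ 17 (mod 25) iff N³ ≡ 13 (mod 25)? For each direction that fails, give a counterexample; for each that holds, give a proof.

Equivalent; both directions hold.

(⇐) Suppose N³ ≡ 13 (mod 25). The only residue r in {0, …, 24} with r³ ≡ 13 (mod 25) is r = 17, so N ≡ 17 (mod 25).

(⇒) Suppose N ≡ 17 (mod 25). Write N = 25j + 17. Then (25j + 17)³ = 15625j³ + 31875j² + 21675j + 4913 = 25(625j³ + 1275j² + 867j + 196) + 13, so N³ ≡ 13 (mod 25).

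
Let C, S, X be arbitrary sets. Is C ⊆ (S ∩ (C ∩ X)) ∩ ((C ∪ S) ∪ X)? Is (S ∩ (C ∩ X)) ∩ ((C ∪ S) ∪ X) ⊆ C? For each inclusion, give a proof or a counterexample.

(⊆) fails; (⊇) holds.

(⊆) This inclusion fails. Take C = {1}, S = ∅, X = ∅; then 1 ∈ C but 1 ∉ (S ∩ (C ∩ X)) ∩ ((C ∪ S) ∪ X).

(⊇) Let x ∈ (S ∩ (C ∩ X)) ∩ ((C ∪ S) ∪ X). Then x ∈ C ∩ S ∩ X, from which x ∈ C.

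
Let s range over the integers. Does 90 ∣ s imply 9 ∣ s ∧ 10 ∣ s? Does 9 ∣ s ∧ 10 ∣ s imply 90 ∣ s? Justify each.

(⟸) Suppose 9 ∣ s and 10 ∣ s. Any common multiple of 9 and 10 is a multiple of their lcm; here gcd(9, 10) = 1, so lcm(9, 10) = 9·10 = 90, so 90 ∣ s.

(⟹) If 90 ∣ s, write s = 90q. Since 90 = 10·9, s = 9·(10q), so 9 ∣ s; and since 90 = 9·10, s = 10·(9q), so 10 ∣ s.

Both directions hold; the statement is true.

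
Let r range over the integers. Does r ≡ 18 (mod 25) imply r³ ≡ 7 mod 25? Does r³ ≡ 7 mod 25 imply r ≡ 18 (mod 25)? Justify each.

Forward direction. Suppose r ≡ 18 (mod 25). Write r = 25j + 18. Then (25j + 18)³ = 15625j³ + 33750j² + 24300j + 5832 = 25(625j³ + 1350j² + 972j + 233) + 7, so r³ ≡ 7 (mod 25).

Converse. Suppose r³ ≡ 7 (mod 25). The only residue r in {0, …, 24} with r³ ≡ 7 (mod 25) is r = 18, so r ≡ 18 (mod 25).

Both directions hold; the statement is true.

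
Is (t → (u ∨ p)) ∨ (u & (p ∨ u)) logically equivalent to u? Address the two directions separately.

(⟸) Assume the antecedent. If u is true, (t → (u ∨ p)) ∨ (u & (p ∨ u)) reduces to true regardless of the other variables. If u is false, the antecedent cannot hold. Either way (t → (u ∨ p)) ∨ (u & (p ∨ u)) holds.

(⟹) This fails. Under u = F, p = F, t = F, the left side is true but the right side is false.

(⇒) fails; (⇐) holds.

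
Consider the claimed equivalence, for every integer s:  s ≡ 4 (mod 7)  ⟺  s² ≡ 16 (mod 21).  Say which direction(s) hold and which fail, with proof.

(⇒) fails and (⇐) fails.

Forward direction. This fails: take s = 18. Then 18 ≡ 4 (mod 7), but 18² = 324 ≡ 9 (mod 21), not 16.

Converse. This fails: take s = 10. Then 10² = 100 ≡ 16 (mod 21), yet 10 ≡ 3 (mod 7), not 4.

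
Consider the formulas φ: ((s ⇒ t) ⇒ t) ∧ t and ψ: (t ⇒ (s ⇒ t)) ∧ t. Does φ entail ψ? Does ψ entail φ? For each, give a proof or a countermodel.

Forward direction. Assume the antecedent. If s is true, the antecedent forces (s = T, t = T), and (t ⇒ (s ⇒ t)) ∧ t holds there. If s is false, the antecedent forces (s = F, t = T), and (t ⇒ (s ⇒ t)) ∧ t holds there. Either way (t ⇒ (s ⇒ t)) ∧ t holds.

Converse. Assume the antecedent. If s is true, the antecedent forces (s = T, t = T), and ((s ⇒ t) ⇒ t) ∧ t holds there. If s is false, the antecedent forces (s = F, t = T), and ((s ⇒ t) ⇒ t) ∧ t holds there. Either way ((s ⇒ t) ⇒ t) ∧ t holds.

Both directions hold.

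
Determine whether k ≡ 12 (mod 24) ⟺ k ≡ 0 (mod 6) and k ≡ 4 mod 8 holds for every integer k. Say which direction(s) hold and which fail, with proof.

Converse. If k ≡ 0 (mod 6) and k ≡ 4 (mod 8), then by the Chinese remainder theorem k ≡ 12 (mod 24). This is exactly k ≡ 12 (mod 24).

Forward direction. Suppose k ≡ 12 (mod 24); write k = 24j + 12. Since 6 ∣ 24, reducing mod 6 gives k ≡ 12 ≡ 0 (mod 6); since 8 ∣ 24, reducing mod 8 gives k ≡ 12 ≡ 4 (mod 8).

Both implications hold.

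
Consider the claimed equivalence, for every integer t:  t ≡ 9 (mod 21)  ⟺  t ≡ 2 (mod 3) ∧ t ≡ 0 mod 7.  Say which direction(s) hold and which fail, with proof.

(⇒) This fails: t = 9 gives 9 ≡ 9 (mod 21) but 9 ≡ 0 (mod 3), so the conjunction on the right does not hold.

(⇐) This fails: t = 14 satisfies both congruences on the right (14 ≡ 2 mod 3 and 14 ≡ 0 mod 7) yet 14 ≡ 14 (mod 21), not 9.

Both directions fail.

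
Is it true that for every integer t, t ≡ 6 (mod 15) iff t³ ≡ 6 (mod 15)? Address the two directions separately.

Equivalent; both directions hold.

[⇒] Suppose t ≡ 6 (mod 15). Write t = 15j + 6. Then (15j + 6)³ = 3375j³ + 4050j² + 1620j + 216 = 15(225j³ + 270j² + 108j + 14) + 6, so t³ ≡ 6 (mod 15).

[⇐] Conversely, suppose t³ ≡ 6 (mod 15). The only residue r in {0, …, 14} with r³ ≡ 6 (mod 15) is r = 6, so t ≡ 6 (mod 15).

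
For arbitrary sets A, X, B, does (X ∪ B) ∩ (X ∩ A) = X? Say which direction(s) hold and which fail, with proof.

Only the forward inclusion holds.

Forward inclusion. Let x ∈ (X ∪ B) ∩ (X ∩ A). Then either x ∈ A ∩ X and x ∉ B; or x ∈ A ∩ X ∩ B. In each case x ∈ X, so (X ∪ B) ∩ (X ∩ A) ⊆ X.

Reverse inclusion. This inclusion fails. Take A = ∅, X = {1}, B = ∅; then 1 ∈ X but 1 ∉ (X ∪ B) ∩ (X ∩ A).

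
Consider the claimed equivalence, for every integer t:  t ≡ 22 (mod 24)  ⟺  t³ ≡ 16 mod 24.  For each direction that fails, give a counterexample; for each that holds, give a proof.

Not equivalent: only (⇒) holds.

Forward direction. Suppose t ≡ 22 (mod 24). Write t = 24j + 22. Then (24j + 22)³ = 13824j³ + 38016j² + 34848j + 10648 = 24(576j³ + 1584j² + 1452j + 443) + 16, so t³ ≡ 16 (mod 24).

Converse. This fails: take t = 4. Then 4³ = 64 ≡ 16 (mod 24), yet 4 ≡ 4 (mod 24), not 22.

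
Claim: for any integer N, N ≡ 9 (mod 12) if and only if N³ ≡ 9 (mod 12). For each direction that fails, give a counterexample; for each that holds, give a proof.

Both directions hold.

(→) Suppose N ≡ 9 (mod 12). Write N = 12j + 9. Then (12j + 9)³ = 1728j³ + 3888j² + 2916j + 729 = 12(144j³ + 324j² + 243j + 60) + 9, so N³ ≡ 9 (mod 12).

(←) For the converse, argue contrapositively. If N ≢ 9 (mod 12), then N is congruent to one of 0, 1, 2, 3, 4, 5, 6, 7, 8, 10, 11 modulo 12, and these give N³ ≡ 0, 1, 8, 3, 4, 5, 0, 7, 8, 4, 11 respectively — never 9.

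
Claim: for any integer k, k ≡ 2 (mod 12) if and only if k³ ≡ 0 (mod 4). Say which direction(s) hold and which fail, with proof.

(⟹) Suppose k ≡ 2 (mod 12). Then k³ ≡ 2³ = 8 (mod 12), and since 4 ∣ 12, also k³ ≡ 0 (mod 4).

(⟸) This fails: take k = 0. Then 0³ = 0 ≡ 0 (mod 4), yet 0 ≡ 0 (mod 12), not 2.

Not equivalent: only (⇒) holds.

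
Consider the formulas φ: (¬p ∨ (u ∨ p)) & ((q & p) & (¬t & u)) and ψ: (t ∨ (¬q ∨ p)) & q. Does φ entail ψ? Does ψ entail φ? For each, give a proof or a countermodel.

(⇒) Assume the antecedent. If p is true, the antecedent forces (p = T, t = F, q = T, u = T), and (t ∨ (¬q ∨ p)) & q holds there. If p is false, the antecedent cannot hold. Either way (t ∨ (¬q ∨ p)) & q holds.

(⇐) This fails. Under p = T, t = F, q = T, u = F, the left side is false but the right side is true.

Not equivalent: only (⇒) holds.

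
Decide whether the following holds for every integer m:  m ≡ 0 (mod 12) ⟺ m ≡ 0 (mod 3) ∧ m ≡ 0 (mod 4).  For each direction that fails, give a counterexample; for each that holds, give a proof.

Both directions hold.

Forward direction. Suppose m ≡ 0 (mod 12); write m = 12j + 0. Since 3 ∣ 12, reducing mod 3 gives m ≡ 0 (mod 3); since 4 ∣ 12, reducing mod 4 gives m ≡ 0 (mod 4).

Converse. If m ≡ 0 (mod 3) and m ≡ 0 (mod 4), then by the Chinese remainder theorem m ≡ 0 (mod 12). This is exactly m ≡ 0 (mod 12).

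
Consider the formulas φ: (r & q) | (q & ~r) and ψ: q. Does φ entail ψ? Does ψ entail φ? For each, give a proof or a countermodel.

(⇒) Assume the antecedent. If r is true, the antecedent forces (r = T, q = T), and q holds there. If r is false, the antecedent forces (r = F, q = T), and q holds there. Either way q holds.

(⇐) Assume the antecedent. If r is true, the antecedent forces (r = T, q = T), and (r & q) | (q & ~r) holds there. If r is false, the antecedent forces (r = F, q = T), and (r & q) | (q & ~r) holds there. Either way (r & q) | (q & ~r) holds.

Both directions hold; the statement is true.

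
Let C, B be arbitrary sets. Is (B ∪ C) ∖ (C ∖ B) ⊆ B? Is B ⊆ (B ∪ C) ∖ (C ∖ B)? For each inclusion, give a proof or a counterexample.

(⊆) Let x ∈ (B ∪ C) ∖ (C ∖ B). Then either x ∈ B and x ∉ C; or x ∈ C ∩ B. In each case x ∈ B, so (B ∪ C) ∖ (C ∖ B) ⊆ B.

(⊇) Let x ∈ B. Then either x ∈ B and x ∉ C; or x ∈ C ∩ B. In each case x ∈ (B ∪ C) ∖ (C ∖ B), so B ⊆ (B ∪ C) ∖ (C ∖ B).

The two sets are equal.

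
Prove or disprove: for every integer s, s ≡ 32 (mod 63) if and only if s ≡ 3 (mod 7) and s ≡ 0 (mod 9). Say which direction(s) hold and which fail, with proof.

Both directions fail.

(→) This fails: s = 32 gives 32 ≡ 32 (mod 63) but 32 ≡ 4 (mod 7), so the conjunction on the right does not hold.

(←) This fails: s = 45 satisfies both congruences on the right (45 ≡ 3 mod 7 and 45 ≡ 0 mod 9) yet 45 ≡ 45 (mod 63), not 32.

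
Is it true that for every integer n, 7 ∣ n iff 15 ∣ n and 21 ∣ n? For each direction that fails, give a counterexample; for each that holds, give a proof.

Only the reverse direction holds.

Converse. Suppose 15 ∣ n and 21 ∣ n. Any common multiple of 15 and 21 is a multiple of their lcm; here lcm(15, 21) = 15·21/gcd(15, 21) = 315/3 = 105, so 105 ∣ n. Since 7 ∣ 105, it follows that 7 ∣ n.

Forward direction. This fails: take n = 7. Certainly 7 ∣ 7, but 15 ∤ 7.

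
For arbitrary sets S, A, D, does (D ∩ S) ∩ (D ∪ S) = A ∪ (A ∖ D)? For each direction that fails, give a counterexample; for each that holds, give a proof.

(⟹) This inclusion fails. Take S = {1}, A = ∅, D = {1}; then 1 ∈ (D ∩ S) ∩ (D ∪ S) but 1 ∉ A ∪ (A ∖ D).

(⟸) This inclusion fails. Take S = ∅, A = {1}, D = ∅; then 1 ∈ A ∪ (A ∖ D) but 1 ∉ (D ∩ S) ∩ (D ∪ S).

Both inclusions fail.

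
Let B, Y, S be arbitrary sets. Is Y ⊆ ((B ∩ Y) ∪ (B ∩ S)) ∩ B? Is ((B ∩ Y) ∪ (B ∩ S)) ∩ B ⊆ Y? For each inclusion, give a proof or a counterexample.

(⊆) This inclusion fails. Take B = ∅, Y = {1}, S = ∅; then 1 ∈ Y but 1 ∉ ((B ∩ Y) ∪ (B ∩ S)) ∩ B.

(⊇) This inclusion fails. Take B = {1}, Y = ∅, S = {1}; then 1 ∈ ((B ∩ Y) ∪ (B ∩ S)) ∩ B but 1 ∉ Y.

Neither inclusion holds.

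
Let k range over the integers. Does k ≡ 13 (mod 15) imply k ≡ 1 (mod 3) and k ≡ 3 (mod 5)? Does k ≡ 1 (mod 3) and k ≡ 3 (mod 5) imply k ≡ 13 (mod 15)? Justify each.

The biconditional holds.

[⇒] Suppose k ≡ 13 (mod 15); write k = 15j + 13. Since 3 ∣ 15, reducing mod 3 gives k ≡ 13 ≡ 1 (mod 3); since 5 ∣ 15, reducing mod 5 gives k ≡ 13 ≡ 3 (mod 5).

[⇐] Conversely, if k ≡ 1 (mod 3) and k ≡ 3 (mod 5), then by the Chinese remainder theorem k ≡ 13 (mod 15). This is exactly k ≡ 13 (mod 15).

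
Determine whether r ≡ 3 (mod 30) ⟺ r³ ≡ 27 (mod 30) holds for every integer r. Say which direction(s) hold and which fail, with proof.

Equivalent; both directions hold.

Forward direction. Suppose r ≡ 3 (mod 30). Write r = 30j + 3. Then (30j + 3)³ = 27000j³ + 8100j² + 810j + 27 = 30(900j³ + 270j² + 27j) + 27, so r³ ≡ 27 (mod 30).

Converse. Suppose r³ ≡ 27 (mod 30). The only residue r in {0, …, 29} with r³ ≡ 27 (mod 30) is r = 3, so r ≡ 3 (mod 30).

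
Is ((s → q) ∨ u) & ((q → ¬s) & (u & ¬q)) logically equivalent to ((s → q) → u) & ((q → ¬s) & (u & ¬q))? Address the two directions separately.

Both implications hold.

(←) Assume the antecedent. If u is true, the antecedent forces (u = T, q = F, s = F) or (u = T, q = F, s = T), and the consequent holds there. If u is false, the antecedent cannot hold. Either way the consequent holds.

(→) Assume the antecedent. If u is true, the antecedent forces (u = T, q = F, s = F) or (u = T, q = F, s = T), and the consequent holds there. If u is false, the antecedent cannot hold. Either way the consequent holds.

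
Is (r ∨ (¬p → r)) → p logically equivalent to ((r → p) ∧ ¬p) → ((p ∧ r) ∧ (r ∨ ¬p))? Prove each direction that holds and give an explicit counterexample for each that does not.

Neither implication holds.

(⇒) This fails. Under p = F, r = F, the left side is true but the right side is false.

(⇐) This fails. Under p = F, r = T, the left side is false but the right side is true.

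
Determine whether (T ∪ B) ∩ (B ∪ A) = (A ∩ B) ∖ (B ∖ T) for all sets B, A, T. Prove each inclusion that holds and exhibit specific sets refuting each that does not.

(⊆) fails; (⊇) holds.

(⊆) This inclusion fails. Take B = {1}, A = ∅, T = ∅; then 1 ∈ (T ∪ B) ∩ (B ∪ A) but 1 ∉ (A ∩ B) ∖ (B ∖ T).

(⊇) Let x ∈ (A ∩ B) ∖ (B ∖ T). Then x ∈ B ∩ A ∩ T, from which x ∈ (T ∪ B) ∩ (B ∪ A).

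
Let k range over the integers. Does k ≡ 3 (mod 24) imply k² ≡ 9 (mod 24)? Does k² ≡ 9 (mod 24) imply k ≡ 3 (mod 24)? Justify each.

Only the forward implication holds.

Forward direction. Suppose k ≡ 3 (mod 24). Write k = 24j + 3. Then (24j + 3)² = 576j² + 144j + 9 = 24(24j² + 6j) + 9, so k² ≡ 9 (mod 24).

Converse. This fails: take k = 9. Then 9² = 81 ≡ 9 (mod 24), yet 9 ≡ 9 (mod 24), not 3.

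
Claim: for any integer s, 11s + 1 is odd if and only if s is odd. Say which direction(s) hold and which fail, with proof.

(→) This fails: s = 6 gives 11s + 1 = 67, which is odd, but 6 is even, not odd.

(←) This also fails: s = 5 is odd, but 11s + 1 = 56 is even, not odd.

(⇒) fails and (⇐) fails.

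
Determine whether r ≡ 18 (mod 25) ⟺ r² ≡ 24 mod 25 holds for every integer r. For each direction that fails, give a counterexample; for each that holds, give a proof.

Not equivalent: only (⇒) holds.

(→) Suppose r ≡ 18 (mod 25). Write r = 25j + 18. Then (25j + 18)² = 625j² + 900j + 324 = 25(25j² + 36j + 12) + 24, so r² ≡ 24 (mod 25).

(←) This fails: take r = 7. Then 7² = 49 ≡ 24 (mod 25), yet 7 ≡ 7 (mod 25), not 18.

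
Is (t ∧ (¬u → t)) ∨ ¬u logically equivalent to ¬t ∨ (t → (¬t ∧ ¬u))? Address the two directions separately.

(→) This fails. Under t = T, u = F, the left side is true but the right side is false.

(←) This fails. Under t = F, u = T, the left side is false but the right side is true.

Neither direction holds.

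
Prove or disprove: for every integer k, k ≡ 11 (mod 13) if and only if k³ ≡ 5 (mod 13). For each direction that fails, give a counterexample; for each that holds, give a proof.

Only the forward implication holds.

(⟹) Suppose k ≡ 11 (mod 13). Write k = 13j + 11. Then (13j + 11)³ = 2197j³ + 5577j² + 4719j + 1331 = 13(169j³ + 429j² + 363j + 102) + 5, so k³ ≡ 5 (mod 13).

(⟸) This fails: take k = 7. Then 7³ = 343 ≡ 5 (mod 13), yet 7 ≡ 7 (mod 13), not 11.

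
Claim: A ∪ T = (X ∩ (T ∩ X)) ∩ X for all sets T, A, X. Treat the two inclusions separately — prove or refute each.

(⊆) fails; (⊇) holds.

(⟸) Let x ∈ (X ∩ (T ∩ X)) ∩ X. Then either x ∈ T ∩ X and x ∉ A; or x ∈ T ∩ A ∩ X. In each case x ∈ A ∪ T, so (X ∩ (T ∩ X)) ∩ X ⊆ A ∪ T.

(⟹) This inclusion fails. Take T = {1}, A = ∅, X = ∅; then 1 ∈ A ∪ T but 1 ∉ (X ∩ (T ∩ X)) ∩ X.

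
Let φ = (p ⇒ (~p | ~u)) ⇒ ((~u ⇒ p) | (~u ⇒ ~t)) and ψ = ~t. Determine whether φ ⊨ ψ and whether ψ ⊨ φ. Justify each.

(→) This fails. Under p = T, u = F, t = T, the left side is true but the right side is false.

(←) Assume the antecedent. If p is true, the consequent reduces to true regardless of the other variables. If p is false, the antecedent forces (p = F, u = F, t = F) or (p = F, u = T, t = F), and the consequent holds there. Either way the consequent holds.

Only the converse holds.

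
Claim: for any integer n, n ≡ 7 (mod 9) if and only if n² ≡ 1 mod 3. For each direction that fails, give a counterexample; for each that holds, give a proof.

Forward direction. Suppose n ≡ 7 (mod 9). Then n² ≡ 7² = 49 (mod 9), and since 3 ∣ 9, also n² ≡ 1 (mod 3).

Converse. This fails: take n = 1. Then 1² = 1 ≡ 1 (mod 3), yet 1 ≡ 1 (mod 9), not 7.

Only the forward direction holds.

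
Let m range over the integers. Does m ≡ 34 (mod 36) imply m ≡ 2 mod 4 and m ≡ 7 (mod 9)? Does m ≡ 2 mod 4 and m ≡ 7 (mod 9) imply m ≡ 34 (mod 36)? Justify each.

The biconditional holds.

Forward direction. Suppose m ≡ 34 (mod 36); write m = 36j + 34. Since 4 ∣ 36, reducing mod 4 gives m ≡ 34 ≡ 2 (mod 4); since 9 ∣ 36, reducing mod 9 gives m ≡ 34 ≡ 7 (mod 9).

Converse. If m ≡ 2 (mod 4) and m ≡ 7 (mod 9), then by the Chinese remainder theorem m ≡ 34 (mod 36). This is exactly m ≡ 34 (mod 36).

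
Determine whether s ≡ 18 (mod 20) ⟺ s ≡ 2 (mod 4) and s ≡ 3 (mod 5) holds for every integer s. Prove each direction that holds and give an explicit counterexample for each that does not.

(⇒) Suppose s ≡ 18 (mod 20); write s = 20j + 18. Since 4 ∣ 20, reducing mod 4 gives s ≡ 18 ≡ 2 (mod 4); since 5 ∣ 20, reducing mod 5 gives s ≡ 18 ≡ 3 (mod 5).

(⇐) Conversely, if s ≡ 2 (mod 4) and s ≡ 3 (mod 5), then by the Chinese remainder theorem s ≡ 18 (mod 20). This is exactly s ≡ 18 (mod 20).

The biconditional holds.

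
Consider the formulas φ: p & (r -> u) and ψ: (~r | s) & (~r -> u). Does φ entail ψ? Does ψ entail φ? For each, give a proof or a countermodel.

Both directions fail.

(→) This fails. Under s = F, p = T, r = F, u = F, the left side is true but the right side is false.

(←) This fails. Under s = T, p = F, r = T, u = F, the left side is false but the right side is true.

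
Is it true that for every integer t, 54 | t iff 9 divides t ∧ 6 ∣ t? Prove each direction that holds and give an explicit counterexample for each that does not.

Only the forward implication holds.

[⇒] If 54 ∣ t, write t = 54q. Since 54 = 6·9, t = 9·(6q), so 9 ∣ t; and since 54 = 9·6, t = 6·(9q), so 6 ∣ t.

[⇐] This fails: take t = 18. Both 9 ∣ 18 and 6 ∣ 18, yet 18 is not a multiple of 54 (since 18 = 0·54 + 18), so 54 ∤ 18.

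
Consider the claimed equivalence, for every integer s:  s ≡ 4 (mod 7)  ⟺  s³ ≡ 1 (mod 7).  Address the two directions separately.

[⇒] Suppose s ≡ 4 (mod 7). Write s = 7j + 4. Then (7j + 4)³ = 343j³ + 588j² + 336j + 64 = 7(49j³ + 84j² + 48j + 9) + 1, so s³ ≡ 1 (mod 7).

[⇐] This fails: take s = 1. Then 1³ = 1 ≡ 1 (mod 7), yet 1 ≡ 1 (mod 7), not 4.

(⇒) holds; (⇐) fails.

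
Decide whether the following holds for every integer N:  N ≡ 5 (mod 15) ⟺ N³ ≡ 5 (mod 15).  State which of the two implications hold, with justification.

(→) Suppose N ≡ 5 (mod 15). Write N = 15j + 5. Then (15j + 5)³ = 3375j³ + 3375j² + 1125j + 125 = 15(225j³ + 225j² + 75j + 8) + 5, so N³ ≡ 5 (mod 15).

(←) Conversely, suppose N³ ≡ 5 (mod 15). The only residue r in {0, …, 14} with r³ ≡ 5 (mod 15) is r = 5, so N ≡ 5 (mod 15).

Both implications hold.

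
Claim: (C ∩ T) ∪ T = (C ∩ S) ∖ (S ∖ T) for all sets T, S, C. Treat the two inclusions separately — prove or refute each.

(⊇) Let x ∈ (C ∩ S) ∖ (S ∖ T). Then x ∈ T ∩ S ∩ C, from which x ∈ (C ∩ T) ∪ T.

(⊆) This inclusion fails. Take T = {1}, S = ∅, C = ∅; then 1 ∈ (C ∩ T) ∪ T but 1 ∉ (C ∩ S) ∖ (S ∖ T).

(⊆) fails; (⊇) holds.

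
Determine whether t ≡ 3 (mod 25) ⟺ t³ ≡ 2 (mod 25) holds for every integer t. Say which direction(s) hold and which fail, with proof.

(⟹) Suppose t ≡ 3 (mod 25). Write t = 25j + 3. Then (25j + 3)³ = 15625j³ + 5625j² + 675j + 27 = 25(625j³ + 225j² + 27j + 1) + 2, so t³ ≡ 2 (mod 25).

(⟸) Conversely, suppose t³ ≡ 2 (mod 25). The only residue r in {0, …, 24} with r³ ≡ 2 (mod 25) is r = 3, so t ≡ 3 (mod 25).

Both directions hold; the statement is true.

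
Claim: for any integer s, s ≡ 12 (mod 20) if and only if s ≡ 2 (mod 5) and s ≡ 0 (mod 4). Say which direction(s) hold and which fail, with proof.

Both directions hold; the statement is true.

(⇐) If s ≡ 2 (mod 5) and s ≡ 0 (mod 4), then by the Chinese remainder theorem s ≡ 12 (mod 20). This is exactly s ≡ 12 (mod 20).

(⇒) Suppose s ≡ 12 (mod 20); write s = 20j + 12. Since 5 ∣ 20, reducing mod 5 gives s ≡ 12 ≡ 2 (mod 5); since 4 ∣ 20, reducing mod 4 gives s ≡ 12 ≡ 0 (mod 4).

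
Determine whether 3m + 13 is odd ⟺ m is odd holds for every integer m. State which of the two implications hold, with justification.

(⇒) This fails: m = 2 gives 3m + 13 = 19, which is odd, but 2 is even, not odd.

(⇐) This also fails: m = 1 is odd, but 3m + 13 = 16 is even, not odd.

Neither implication holds.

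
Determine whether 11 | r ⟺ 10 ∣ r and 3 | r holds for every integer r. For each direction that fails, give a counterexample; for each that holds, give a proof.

(→) This fails: take r = 11. Certainly 11 ∣ 11, but 10 ∤ 11.

(←) This fails: take r = 30. Both 10 ∣ 30 and 3 ∣ 30, yet 30 is not a multiple of 11 (since 30 = 2·11 + 8), so 11 ∤ 30.

(⇒) fails and (⇐) fails.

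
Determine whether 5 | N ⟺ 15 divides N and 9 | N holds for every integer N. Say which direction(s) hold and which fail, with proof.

Converse. Suppose 15 ∣ N and 9 ∣ N. Any common multiple of 15 and 9 is a multiple of their lcm; here lcm(15, 9) = 15·9/gcd(15, 9) = 135/3 = 45, so 45 ∣ N. Since 5 ∣ 45, it follows that 5 ∣ N.

Forward direction. This fails: take N = 5. Certainly 5 ∣ 5, but 15 ∤ 5.

Only the converse holds.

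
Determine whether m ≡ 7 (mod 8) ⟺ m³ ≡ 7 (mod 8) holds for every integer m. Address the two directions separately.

Equivalent; both directions hold.

[⇒] Suppose m ≡ 7 (mod 8). Write m = 8j + 7. Then (8j + 7)³ = 512j³ + 1344j² + 1176j + 343 = 8(64j³ + 168j² + 147j + 42) + 7, so m³ ≡ 7 (mod 8).

[⇐] For the converse, argue contrapositively. If m ≢ 7 (mod 8), then m is congruent to one of 0, 1, 2, 3, 4, 5, 6 modulo 8, and these give m³ ≡ 0, 1, 0, 3, 0, 5, 0 respectively — never 7.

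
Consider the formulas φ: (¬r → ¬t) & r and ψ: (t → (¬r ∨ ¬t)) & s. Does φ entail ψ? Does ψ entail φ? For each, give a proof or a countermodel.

(⟹) This fails. Under r = T, s = F, t = F, the left side is true but the right side is false.

(⟸) This fails. Under r = F, s = T, t = F, the left side is false but the right side is true.

Both directions fail.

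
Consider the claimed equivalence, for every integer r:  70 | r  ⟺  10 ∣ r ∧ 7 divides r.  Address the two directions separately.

(⟸) Suppose 10 ∣ r and 7 ∣ r. Any common multiple of 10 and 7 is a multiple of their lcm; here gcd(10, 7) = 1, so lcm(10, 7) = 10·7 = 70, so 70 ∣ r.

(⟹) If 70 ∣ r, write r = 70q. Since 70 = 7·10, r = 10·(7q), so 10 ∣ r; and since 70 = 10·7, r = 7·(10q), so 7 ∣ r.

The biconditional holds.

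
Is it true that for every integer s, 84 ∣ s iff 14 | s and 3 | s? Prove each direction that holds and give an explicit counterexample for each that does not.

The forward direction holds; the converse fails.

Converse. This fails: take s = 42. Both 14 ∣ 42 and 3 ∣ 42, yet 42 is not a multiple of 84 (since 42 = 0·84 + 42), so 84 ∤ 42.

Forward direction. If 84 ∣ s, write s = 84q. Since 84 = 6·14, s = 14·(6q), so 14 ∣ s; and since 84 = 28·3, s = 3·(28q), so 3 ∣ s.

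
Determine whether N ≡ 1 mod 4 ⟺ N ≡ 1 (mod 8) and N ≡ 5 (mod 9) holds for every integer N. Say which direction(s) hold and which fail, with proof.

[⇒] This fails: N = 1 gives 1 ≡ 1 (mod 4) but 1 ≡ 1 (mod 9), so the conjunction on the right does not hold.

[⇐] Conversely, if N ≡ 1 (mod 8) and N ≡ 5 (mod 9), then by the Chinese remainder theorem N ≡ 41 (mod 72). Since 41 ≡ 1 (mod 4) and 4 ∣ 72, we get N ≡ 1 (mod 4).

Only the converse holds.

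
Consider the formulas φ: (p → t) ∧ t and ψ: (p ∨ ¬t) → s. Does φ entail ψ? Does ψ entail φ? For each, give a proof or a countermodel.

Both directions fail.

(→) This fails. Under s = F, t = T, p = T, the left side is true but the right side is false.

(←) This fails. Under s = T, t = F, p = F, the left side is false but the right side is true.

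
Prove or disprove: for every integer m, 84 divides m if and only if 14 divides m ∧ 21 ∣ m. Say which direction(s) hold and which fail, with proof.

The forward direction holds; the converse fails.

(⟸) This fails: take m = 42. Both 14 ∣ 42 and 21 ∣ 42, yet 42 is not a multiple of 84 (since 42 = 0·84 + 42), so 84 ∤ 42.

(⟹) If 84 ∣ m, write m = 84q. Since 84 = 6·14, m = 14·(6q), so 14 ∣ m; and since 84 = 4·21, m = 21·(4q), so 21 ∣ m.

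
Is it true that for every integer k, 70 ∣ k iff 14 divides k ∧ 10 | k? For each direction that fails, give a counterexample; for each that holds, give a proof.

(→) If 70 ∣ k, write k = 70q. Since 70 = 5·14, k = 14·(5q), so 14 ∣ k; and since 70 = 7·10, k = 10·(7q), so 10 ∣ k.

(←) Suppose 14 ∣ k and 10 ∣ k. Any common multiple of 14 and 10 is a multiple of their lcm; here lcm(14, 10) = 14·10/gcd(14, 10) = 140/2 = 70, so 70 ∣ k.

Equivalent; both directions hold.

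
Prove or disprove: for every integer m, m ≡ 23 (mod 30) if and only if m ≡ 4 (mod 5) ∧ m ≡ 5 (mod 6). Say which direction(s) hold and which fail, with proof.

(⇒) This fails: m = 23 gives 23 ≡ 23 (mod 30) but 23 ≡ 3 (mod 5), so the conjunction on the right does not hold.

(⇐) This fails: m = 29 satisfies both congruences on the right (29 ≡ 4 mod 5 and 29 ≡ 5 mod 6) yet 29 ≡ 29 (mod 30), not 23.

Both directions fail.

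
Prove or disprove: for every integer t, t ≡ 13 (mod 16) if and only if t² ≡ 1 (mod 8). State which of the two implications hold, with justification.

Not equivalent: only (⇒) holds.

(←) This fails: take t = 1. Then 1² = 1 ≡ 1 (mod 8), yet 1 ≡ 1 (mod 16), not 13.

(→) Suppose t ≡ 13 (mod 16). Then t² ≡ 13² = 169 (mod 16), and since 8 ∣ 16, also t² ≡ 1 (mod 8).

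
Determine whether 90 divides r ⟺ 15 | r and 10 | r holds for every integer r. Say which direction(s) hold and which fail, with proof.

[⇐] This fails: take r = 30. Both 15 ∣ 30 and 10 ∣ 30, yet 30 is not a multiple of 90 (since 30 = 0·90 + 30), so 90 ∤ 30.

[⇒] If 90 ∣ r, write r = 90q. Since 90 = 6·15, r = 15·(6q), so 15 ∣ r; and since 90 = 9·10, r = 10·(9q), so 10 ∣ r.

The forward direction holds; the converse fails.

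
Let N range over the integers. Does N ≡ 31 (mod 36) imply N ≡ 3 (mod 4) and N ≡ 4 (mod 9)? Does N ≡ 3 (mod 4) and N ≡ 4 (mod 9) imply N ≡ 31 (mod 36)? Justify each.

The biconditional holds.

Forward direction. Suppose N ≡ 31 (mod 36); write N = 36j + 31. Since 4 ∣ 36, reducing mod 4 gives N ≡ 31 ≡ 3 (mod 4); since 9 ∣ 36, reducing mod 9 gives N ≡ 31 ≡ 4 (mod 9).

Converse. If N ≡ 3 (mod 4) and N ≡ 4 (mod 9), then by the Chinese remainder theorem N ≡ 31 (mod 36). This is exactly N ≡ 31 (mod 36).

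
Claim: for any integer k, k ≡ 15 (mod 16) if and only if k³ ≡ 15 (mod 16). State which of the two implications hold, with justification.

Both directions hold.

(→) Suppose k ≡ 15 (mod 16). Write k = 16j + 15. Then (16j + 15)³ = 4096j³ + 11520j² + 10800j + 3375 = 16(256j³ + 720j² + 675j + 210) + 15, so k³ ≡ 15 (mod 16).

(←) Conversely, suppose k³ ≡ 15 (mod 16). The only residue r in {0, …, 15} with r³ ≡ 15 (mod 16) is r = 15, so k ≡ 15 (mod 16).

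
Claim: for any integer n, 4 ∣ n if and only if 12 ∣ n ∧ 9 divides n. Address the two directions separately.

The forward direction fails; the converse holds.

[⇒] This fails: take n = 4. Certainly 4 ∣ 4, but 12 ∤ 4.

[⇐] Suppose 12 ∣ n and 9 ∣ n. Any common multiple of 12 and 9 is a multiple of their lcm; here lcm(12, 9) = 12·9/gcd(12, 9) = 108/3 = 36, so 36 ∣ n. Since 4 ∣ 36, it follows that 4 ∣ n.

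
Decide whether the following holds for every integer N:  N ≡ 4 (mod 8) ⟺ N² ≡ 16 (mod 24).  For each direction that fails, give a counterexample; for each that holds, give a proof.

(⟹) This fails: take N = 12. Then 12 ≡ 4 (mod 8), but 12² = 144 ≡ 0 (mod 24), not 16.

(⟸) This fails: take N = 8. Then 8² = 64 ≡ 16 (mod 24), yet 8 ≡ 0 (mod 8), not 4.

Both directions fail.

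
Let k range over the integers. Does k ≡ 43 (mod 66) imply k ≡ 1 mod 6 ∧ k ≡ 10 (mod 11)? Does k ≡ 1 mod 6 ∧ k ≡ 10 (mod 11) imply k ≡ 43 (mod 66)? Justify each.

Equivalent; both directions hold.

(⟹) Suppose k ≡ 43 (mod 66); write k = 66j + 43. Since 6 ∣ 66, reducing mod 6 gives k ≡ 43 ≡ 1 (mod 6); since 11 ∣ 66, reducing mod 11 gives k ≡ 43 ≡ 10 (mod 11).

(⟸) Conversely, if k ≡ 1 (mod 6) and k ≡ 10 (mod 11), then by the Chinese remainder theorem k ≡ 43 (mod 66). This is exactly k ≡ 43 (mod 66).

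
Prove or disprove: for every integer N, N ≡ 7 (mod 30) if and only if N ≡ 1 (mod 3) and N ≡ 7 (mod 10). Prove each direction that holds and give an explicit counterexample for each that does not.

[⇒] Suppose N ≡ 7 (mod 30); write N = 30j + 7. Since 3 ∣ 30, reducing mod 3 gives N ≡ 7 ≡ 1 (mod 3); since 10 ∣ 30, reducing mod 10 gives N ≡ 7 (mod 10).

[⇐] Conversely, if N ≡ 1 (mod 3) and N ≡ 7 (mod 10), then by the Chinese remainder theorem N ≡ 7 (mod 30). This is exactly N ≡ 7 (mod 30).

Both implications hold.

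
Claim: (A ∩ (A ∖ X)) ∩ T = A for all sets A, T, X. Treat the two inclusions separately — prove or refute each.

Forward inclusion. Let x ∈ (A ∩ (A ∖ X)) ∩ T. Then x ∈ A ∩ T and x ∉ X, from which x ∈ A.

Reverse inclusion. This inclusion fails. Take A = {1}, T = ∅, X = ∅; then 1 ∈ A but 1 ∉ (A ∩ (A ∖ X)) ∩ T.

(⊆) holds; (⊇) fails.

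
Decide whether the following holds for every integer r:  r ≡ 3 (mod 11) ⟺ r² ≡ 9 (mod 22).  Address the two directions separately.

(⇒) fails and (⇐) fails.

(⇒) This fails: take r = 14. Then 14 ≡ 3 (mod 11), but 14² = 196 ≡ 20 (mod 22), not 9.

(⇐) This fails: take r = 19. Then 19² = 361 ≡ 9 (mod 22), yet 19 ≡ 8 (mod 11), not 3.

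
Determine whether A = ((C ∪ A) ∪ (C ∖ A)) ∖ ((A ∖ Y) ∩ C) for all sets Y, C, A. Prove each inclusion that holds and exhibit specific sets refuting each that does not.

Forward inclusion. This inclusion fails. Take Y = ∅, C = {1}, A = {1}; then 1 ∈ A but 1 ∉ ((C ∪ A) ∪ (C ∖ A)) ∖ ((A ∖ Y) ∩ C).

Reverse inclusion. This inclusion fails. Take Y = ∅, C = {1}, A = ∅; then 1 ∈ ((C ∪ A) ∪ (C ∖ A)) ∖ ((A ∖ Y) ∩ C) but 1 ∉ A.

Both inclusions fail.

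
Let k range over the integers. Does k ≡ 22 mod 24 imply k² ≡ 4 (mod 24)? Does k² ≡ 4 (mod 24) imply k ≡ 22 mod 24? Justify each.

Only the forward direction holds.

(←) This fails: take k = 2. Then 2² = 4 ≡ 4 (mod 24), yet 2 ≡ 2 (mod 24), not 22.

(→) Suppose k ≡ 22 mod 24. Write k = 24j + 22. Then (24j + 22)² = 576j² + 1056j + 484 = 24(24j² + 44j + 20) + 4, so k² ≡ 4 (mod 24).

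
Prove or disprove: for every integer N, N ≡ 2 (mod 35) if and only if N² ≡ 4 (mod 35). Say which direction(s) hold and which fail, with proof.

Only the forward implication holds.

Converse. This fails: take N = 12. Then 12² = 144 ≡ 4 (mod 35), yet 12 ≡ 12 (mod 35), not 2.

Forward direction. Suppose N ≡ 2 (mod 35). Write N = 35j + 2. Then (35j + 2)² = 1225j² + 140j + 4 = 35(35j² + 4j) + 4, so N² ≡ 4 (mod 35).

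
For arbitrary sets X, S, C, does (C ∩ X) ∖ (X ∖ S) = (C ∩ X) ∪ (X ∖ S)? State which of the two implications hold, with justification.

(⊆) holds; (⊇) fails.

Forward inclusion. Let x ∈ (C ∩ X) ∖ (X ∖ S). Then x ∈ X ∩ S ∩ C, from which x ∈ (C ∩ X) ∪ (X ∖ S).

Reverse inclusion. This inclusion fails. Take X = {1}, S = ∅, C = ∅; then 1 ∈ (C ∩ X) ∪ (X ∖ S) but 1 ∉ (C ∩ X) ∖ (X ∖ S).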